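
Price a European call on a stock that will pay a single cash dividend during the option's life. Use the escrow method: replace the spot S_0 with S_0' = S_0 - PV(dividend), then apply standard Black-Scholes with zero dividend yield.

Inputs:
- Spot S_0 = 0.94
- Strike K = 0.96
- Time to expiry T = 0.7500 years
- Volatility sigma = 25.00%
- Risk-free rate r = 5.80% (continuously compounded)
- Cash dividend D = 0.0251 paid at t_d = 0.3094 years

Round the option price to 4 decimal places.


Answer: Price = 0.0772

Derivation:
PV(D) = D * exp(-r * t_d) = 0.0251 * 0.98221486 = 0.02465359
S_0' = S_0 - PV(D) = 0.9400 - 0.02465359 = 0.91534641
d1 = (ln(S_0'/K) + (r + sigma^2/2)*T) / (sigma*sqrt(T)) = 0.08917427
d2 = d1 - sigma*sqrt(T) = -0.12733208
exp(-rT) = 0.95743255
N(d1) = 0.53552829; N(d2) = 0.44933879
C = S_0' * N(d1) - K * exp(-rT) * N(d2) = 0.91534641 * 0.53552829 - 0.9600 * 0.95743255 * 0.44933879 = 0.0772


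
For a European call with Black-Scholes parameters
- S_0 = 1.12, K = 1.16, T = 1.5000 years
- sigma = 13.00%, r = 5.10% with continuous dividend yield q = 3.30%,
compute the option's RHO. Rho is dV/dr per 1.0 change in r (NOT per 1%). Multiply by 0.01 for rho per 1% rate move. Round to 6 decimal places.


Answer: Rho = 0.722294

Derivation:
d1 = 0.0287889169; d2 = -0.1304279163
phi(d1) = 0.3987769926; exp(-qT) = 0.9517051581; exp(-rT) = 0.9263529143
N(d2) = 0.4481139406
Rho = K*T*exp(-rT)*N(d2) = 1.1600 * 1.5000 * 0.9263529143 * 0.4481139406 = 0.722294


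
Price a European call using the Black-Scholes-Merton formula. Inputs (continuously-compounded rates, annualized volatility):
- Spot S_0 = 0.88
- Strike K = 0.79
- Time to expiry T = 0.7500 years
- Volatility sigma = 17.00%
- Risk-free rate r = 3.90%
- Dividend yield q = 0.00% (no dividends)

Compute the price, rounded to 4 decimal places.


d1 = (ln(S/K) + (r - q + 0.5*sigma^2) * T) / (sigma * sqrt(T)) = 1.00510883
d2 = d1 - sigma * sqrt(T) = 0.85788451
exp(-rT) = 0.97117364; exp(-qT) = 1.00000000
C = S_0 * exp(-qT) * N(d1) - K * exp(-rT) * N(d2)
N(d1) = 0.84257777; N(d2) = 0.80452188
C = 0.8800 * 1.00000000 * 0.84257777 - 0.7900 * 0.97117364 * 0.80452188 = 0.1242

Answer: Price = 0.1242


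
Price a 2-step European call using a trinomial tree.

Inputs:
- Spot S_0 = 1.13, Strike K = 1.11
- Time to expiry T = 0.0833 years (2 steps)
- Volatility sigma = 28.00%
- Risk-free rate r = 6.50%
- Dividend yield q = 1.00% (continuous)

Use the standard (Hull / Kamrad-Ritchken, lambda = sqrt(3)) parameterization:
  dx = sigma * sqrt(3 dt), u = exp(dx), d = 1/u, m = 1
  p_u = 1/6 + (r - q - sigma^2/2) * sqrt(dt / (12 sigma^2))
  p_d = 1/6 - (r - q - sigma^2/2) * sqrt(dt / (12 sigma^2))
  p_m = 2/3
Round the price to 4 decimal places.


Answer: Price = V(0,0) = 0.0486

Derivation:
dt = T/N = 0.041650; dx = sigma*sqrt(3*dt) = 0.098975
u = exp(dx) = 1.104039; d = 1/u = 0.905765
p_u = 0.169991, p_m = 0.666667, p_d = 0.163342
Discount per step: exp(-r*dt) = 0.997296
Stock lattice S(k, j) with j the centered position index:
  k=0: S(0,+0) = 1.1300
  k=1: S(1,-1) = 1.0235; S(1,+0) = 1.1300; S(1,+1) = 1.2476
  k=2: S(2,-2) = 0.9271; S(2,-1) = 1.0235; S(2,+0) = 1.1300; S(2,+1) = 1.2476; S(2,+2) = 1.3774
Terminal payoffs V(N, j) = max(S_T - K, 0):
  V(2,-2) = 0.000000; V(2,-1) = 0.000000; V(2,+0) = 0.020000; V(2,+1) = 0.137564; V(2,+2) = 0.267359
Backward induction: V(k, j) = exp(-r*dt) * [p_u * V(k+1, j+1) + p_m * V(k+1, j) + p_d * V(k+1, j-1)]
  V(1,-1) = exp(-r*dt) * [p_u*0.020000 + p_m*0.000000 + p_d*0.000000] = 0.003391
  V(1,+0) = exp(-r*dt) * [p_u*0.137564 + p_m*0.020000 + p_d*0.000000] = 0.036619
  V(1,+1) = exp(-r*dt) * [p_u*0.267359 + p_m*0.137564 + p_d*0.020000] = 0.140045
  V(0,+0) = exp(-r*dt) * [p_u*0.140045 + p_m*0.036619 + p_d*0.003391] = 0.048641


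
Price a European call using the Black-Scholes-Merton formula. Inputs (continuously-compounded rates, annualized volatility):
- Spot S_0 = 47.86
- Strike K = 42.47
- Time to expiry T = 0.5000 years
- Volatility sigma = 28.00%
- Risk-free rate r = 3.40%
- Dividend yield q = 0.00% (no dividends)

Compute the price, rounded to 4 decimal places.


d1 = (ln(S/K) + (r - q + 0.5*sigma^2) * T) / (sigma * sqrt(T)) = 0.78833385
d2 = d1 - sigma * sqrt(T) = 0.59034395
exp(-rT) = 0.98314368; exp(-qT) = 1.00000000
C = S_0 * exp(-qT) * N(d1) - K * exp(-rT) * N(d2)
N(d1) = 0.78474927; N(d2) = 0.72251996
C = 47.8600 * 1.00000000 * 0.78474927 - 42.4700 * 0.98314368 * 0.72251996 = 7.3899

Answer: Price = 7.3899


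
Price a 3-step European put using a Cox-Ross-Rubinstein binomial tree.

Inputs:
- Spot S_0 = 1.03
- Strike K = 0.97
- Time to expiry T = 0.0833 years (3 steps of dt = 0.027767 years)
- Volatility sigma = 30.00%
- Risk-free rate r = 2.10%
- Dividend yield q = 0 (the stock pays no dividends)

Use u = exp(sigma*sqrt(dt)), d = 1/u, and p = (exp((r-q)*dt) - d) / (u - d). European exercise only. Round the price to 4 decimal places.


dt = T/N = 0.027767
u = exp(sigma*sqrt(dt)) = 1.051261; d = 1/u = 0.951239
p = (exp((r-q)*dt) - d) / (u - d) = 0.493337
Discount per step: exp(-r*dt) = 0.999417
Stock lattice S(k, i) with i counting down-moves:
  k=0: S(0,0) = 1.0300
  k=1: S(1,0) = 1.0828; S(1,1) = 0.9798
  k=2: S(2,0) = 1.1383; S(2,1) = 1.0300; S(2,2) = 0.9320
  k=3: S(3,0) = 1.1967; S(3,1) = 1.0828; S(3,2) = 0.9798; S(3,3) = 0.8866
Terminal payoffs V(N, i) = max(K - S_T, 0):
  V(3,0) = 0.000000; V(3,1) = 0.000000; V(3,2) = 0.000000; V(3,3) = 0.083444
Backward induction: V(k, i) = exp(-r*dt) * [p * V(k+1, i) + (1-p) * V(k+1, i+1)].
  V(2,0) = exp(-r*dt) * [p*0.000000 + (1-p)*0.000000] = 0.000000
  V(2,1) = exp(-r*dt) * [p*0.000000 + (1-p)*0.000000] = 0.000000
  V(2,2) = exp(-r*dt) * [p*0.000000 + (1-p)*0.083444] = 0.042253
  V(1,0) = exp(-r*dt) * [p*0.000000 + (1-p)*0.000000] = 0.000000
  V(1,1) = exp(-r*dt) * [p*0.000000 + (1-p)*0.042253] = 0.021396
  V(0,0) = exp(-r*dt) * [p*0.000000 + (1-p)*0.021396] = 0.010834

Answer: Price = V(0,0) = 0.0108


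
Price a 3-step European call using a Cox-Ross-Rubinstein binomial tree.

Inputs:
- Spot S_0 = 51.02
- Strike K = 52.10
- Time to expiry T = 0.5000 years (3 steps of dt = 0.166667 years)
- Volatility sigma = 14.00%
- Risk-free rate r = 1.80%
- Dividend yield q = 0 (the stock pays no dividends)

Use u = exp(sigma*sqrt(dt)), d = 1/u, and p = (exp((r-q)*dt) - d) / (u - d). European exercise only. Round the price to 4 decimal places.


Answer: Price = V(0,0) = 1.8562

Derivation:
dt = T/N = 0.166667
u = exp(sigma*sqrt(dt)) = 1.058820; d = 1/u = 0.944448
p = (exp((r-q)*dt) - d) / (u - d) = 0.511985
Discount per step: exp(-r*dt) = 0.997004
Stock lattice S(k, i) with i counting down-moves:
  k=0: S(0,0) = 51.0200
  k=1: S(1,0) = 54.0210; S(1,1) = 48.1857
  k=2: S(2,0) = 57.1985; S(2,1) = 51.0200; S(2,2) = 45.5089
  k=3: S(3,0) = 60.5629; S(3,1) = 54.0210; S(3,2) = 48.1857; S(3,3) = 42.9808
Terminal payoffs V(N, i) = max(S_T - K, 0):
  V(3,0) = 8.462870; V(3,1) = 1.920979; V(3,2) = 0.000000; V(3,3) = 0.000000
Backward induction: V(k, i) = exp(-r*dt) * [p * V(k+1, i) + (1-p) * V(k+1, i+1)].
  V(2,0) = exp(-r*dt) * [p*8.462870 + (1-p)*1.920979] = 5.254541
  V(2,1) = exp(-r*dt) * [p*1.920979 + (1-p)*0.000000] = 0.980566
  V(2,2) = exp(-r*dt) * [p*0.000000 + (1-p)*0.000000] = 0.000000
  V(1,0) = exp(-r*dt) * [p*5.254541 + (1-p)*0.980566] = 3.159284
  V(1,1) = exp(-r*dt) * [p*0.980566 + (1-p)*0.000000] = 0.500531
  V(0,0) = exp(-r*dt) * [p*3.159284 + (1-p)*0.500531] = 1.856195


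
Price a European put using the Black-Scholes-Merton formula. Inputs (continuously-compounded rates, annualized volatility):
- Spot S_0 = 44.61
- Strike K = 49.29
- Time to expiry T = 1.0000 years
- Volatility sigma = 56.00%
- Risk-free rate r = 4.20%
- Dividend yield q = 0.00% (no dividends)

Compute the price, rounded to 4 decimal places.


Answer: Price = 11.5088

Derivation:
d1 = (ln(S/K) + (r - q + 0.5*sigma^2) * T) / (sigma * sqrt(T)) = 0.17685148
d2 = d1 - sigma * sqrt(T) = -0.38314852
exp(-rT) = 0.95886978; exp(-qT) = 1.00000000
P = K * exp(-rT) * N(-d2) - S_0 * exp(-qT) * N(-d1)
N(-d1) = 0.42981253; N(-d2) = 0.64919518
P = 49.2900 * 0.95886978 * 0.64919518 - 44.6100 * 1.00000000 * 0.42981253 = 11.5088


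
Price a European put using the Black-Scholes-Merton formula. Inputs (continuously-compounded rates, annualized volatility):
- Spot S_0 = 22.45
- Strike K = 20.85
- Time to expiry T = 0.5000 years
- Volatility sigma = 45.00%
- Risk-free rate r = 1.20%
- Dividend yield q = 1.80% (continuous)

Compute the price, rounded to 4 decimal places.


d1 = (ln(S/K) + (r - q + 0.5*sigma^2) * T) / (sigma * sqrt(T)) = 0.38203146
d2 = d1 - sigma * sqrt(T) = 0.06383341
exp(-rT) = 0.99401796; exp(-qT) = 0.99104038
P = K * exp(-rT) * N(-d2) - S_0 * exp(-qT) * N(-d1)
N(-d1) = 0.35121902; N(-d2) = 0.47455144
P = 20.8500 * 0.99401796 * 0.47455144 - 22.4500 * 0.99104038 * 0.35121902 = 2.0210

Answer: Price = 2.0210


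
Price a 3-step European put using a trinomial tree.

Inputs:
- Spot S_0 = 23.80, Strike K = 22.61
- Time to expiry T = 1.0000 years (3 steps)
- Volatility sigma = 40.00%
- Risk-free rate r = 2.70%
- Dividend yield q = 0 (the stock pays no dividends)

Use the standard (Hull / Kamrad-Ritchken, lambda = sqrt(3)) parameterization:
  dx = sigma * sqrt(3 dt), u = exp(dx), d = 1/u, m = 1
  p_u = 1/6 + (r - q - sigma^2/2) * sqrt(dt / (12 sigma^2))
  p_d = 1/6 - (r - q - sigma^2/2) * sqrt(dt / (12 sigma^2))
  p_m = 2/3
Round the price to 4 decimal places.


Answer: Price = V(0,0) = 2.6582

Derivation:
dt = T/N = 0.333333; dx = sigma*sqrt(3*dt) = 0.400000
u = exp(dx) = 1.491825; d = 1/u = 0.670320
p_u = 0.144583, p_m = 0.666667, p_d = 0.188750
Discount per step: exp(-r*dt) = 0.991040
Stock lattice S(k, j) with j the centered position index:
  k=0: S(0,+0) = 23.8000
  k=1: S(1,-1) = 15.9536; S(1,+0) = 23.8000; S(1,+1) = 35.5054
  k=2: S(2,-2) = 10.6940; S(2,-1) = 15.9536; S(2,+0) = 23.8000; S(2,+1) = 35.5054; S(2,+2) = 52.9679
  k=3: S(3,-3) = 7.1684; S(3,-2) = 10.6940; S(3,-1) = 15.9536; S(3,+0) = 23.8000; S(3,+1) = 35.5054; S(3,+2) = 52.9679; S(3,+3) = 79.0188
Terminal payoffs V(N, j) = max(K - S_T, 0):
  V(3,-3) = 15.441578; V(3,-2) = 11.915971; V(3,-1) = 6.656383; V(3,+0) = 0.000000; V(3,+1) = 0.000000; V(3,+2) = 0.000000; V(3,+3) = 0.000000
Backward induction: V(k, j) = exp(-r*dt) * [p_u * V(k+1, j+1) + p_m * V(k+1, j) + p_d * V(k+1, j-1)]
  V(2,-2) = exp(-r*dt) * [p_u*6.656383 + p_m*11.915971 + p_d*15.441578] = 11.715069
  V(2,-1) = exp(-r*dt) * [p_u*0.000000 + p_m*6.656383 + p_d*11.915971] = 6.626818
  V(2,+0) = exp(-r*dt) * [p_u*0.000000 + p_m*0.000000 + p_d*6.656383] = 1.245135
  V(2,+1) = exp(-r*dt) * [p_u*0.000000 + p_m*0.000000 + p_d*0.000000] = 0.000000
  V(2,+2) = exp(-r*dt) * [p_u*0.000000 + p_m*0.000000 + p_d*0.000000] = 0.000000
  V(1,-1) = exp(-r*dt) * [p_u*1.245135 + p_m*6.626818 + p_d*11.715069] = 6.748116
  V(1,+0) = exp(-r*dt) * [p_u*0.000000 + p_m*1.245135 + p_d*6.626818] = 2.062258
  V(1,+1) = exp(-r*dt) * [p_u*0.000000 + p_m*0.000000 + p_d*1.245135] = 0.232914
  V(0,+0) = exp(-r*dt) * [p_u*0.232914 + p_m*2.062258 + p_d*6.748116] = 2.658189


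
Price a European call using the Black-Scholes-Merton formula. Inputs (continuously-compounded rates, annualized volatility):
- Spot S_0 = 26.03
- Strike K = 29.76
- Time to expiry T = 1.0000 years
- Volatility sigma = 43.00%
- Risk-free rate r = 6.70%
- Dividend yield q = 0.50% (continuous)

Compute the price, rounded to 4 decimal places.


Answer: Price = 3.6706

Derivation:
d1 = (ln(S/K) + (r - q + 0.5*sigma^2) * T) / (sigma * sqrt(T)) = 0.04775467
d2 = d1 - sigma * sqrt(T) = -0.38224533
exp(-rT) = 0.93519520; exp(-qT) = 0.99501248
C = S_0 * exp(-qT) * N(d1) - K * exp(-rT) * N(d2)
N(d1) = 0.51904412; N(d2) = 0.35113970
C = 26.0300 * 0.99501248 * 0.51904412 - 29.7600 * 0.93519520 * 0.35113970 = 3.6706


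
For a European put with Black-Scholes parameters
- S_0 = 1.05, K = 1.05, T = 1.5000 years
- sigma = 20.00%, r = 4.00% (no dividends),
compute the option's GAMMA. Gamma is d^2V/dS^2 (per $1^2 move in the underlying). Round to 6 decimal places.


d1 = 0.3674234614; d2 = 0.1224744871
phi(d1) = 0.3729024084; exp(-qT) = 1.0000000000; exp(-rT) = 0.9417645336
Gamma = exp(-qT) * phi(d1) / (S * sigma * sqrt(T)) = 1.0000000000 * 0.3729024084 / (1.0500 * 0.2000 * 1.2247448714) = 1.449874

Answer: Gamma = 1.449874


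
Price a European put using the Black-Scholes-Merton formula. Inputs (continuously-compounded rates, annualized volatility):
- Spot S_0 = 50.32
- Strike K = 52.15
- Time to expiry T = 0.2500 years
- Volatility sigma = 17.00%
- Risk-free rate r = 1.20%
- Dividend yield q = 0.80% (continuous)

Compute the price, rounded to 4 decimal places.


d1 = (ln(S/K) + (r - q + 0.5*sigma^2) * T) / (sigma * sqrt(T)) = -0.36598905
d2 = d1 - sigma * sqrt(T) = -0.45098905
exp(-rT) = 0.99700450; exp(-qT) = 0.99800200
P = K * exp(-rT) * N(-d2) - S_0 * exp(-qT) * N(-d1)
N(-d1) = 0.64281338; N(-d2) = 0.67400128
P = 52.1500 * 0.99700450 * 0.67400128 - 50.3200 * 0.99800200 * 0.64281338 = 2.7621

Answer: Price = 2.7621


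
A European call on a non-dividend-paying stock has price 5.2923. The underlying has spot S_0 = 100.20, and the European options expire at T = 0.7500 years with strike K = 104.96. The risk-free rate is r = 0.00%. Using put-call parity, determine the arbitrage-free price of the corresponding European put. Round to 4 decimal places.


Put-call parity: C - P = S_0 * exp(-qT) - K * exp(-rT).
S_0 * exp(-qT) = 100.2000 * 1.00000000 = 100.20000000
K * exp(-rT) = 104.9600 * 1.00000000 = 104.96000000
P = C - S*exp(-qT) + K*exp(-rT)
P = 5.2923 - 100.20000000 + 104.96000000 = 10.0523

Answer: Put price = 10.0523


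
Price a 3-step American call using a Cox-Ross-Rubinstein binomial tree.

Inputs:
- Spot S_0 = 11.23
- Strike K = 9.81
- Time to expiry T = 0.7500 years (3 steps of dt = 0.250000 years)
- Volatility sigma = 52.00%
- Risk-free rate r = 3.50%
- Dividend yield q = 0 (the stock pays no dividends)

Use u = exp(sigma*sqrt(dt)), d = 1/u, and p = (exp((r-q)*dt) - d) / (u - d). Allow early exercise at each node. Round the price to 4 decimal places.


Answer: Price = V(0,0) = 2.8777

Derivation:
dt = T/N = 0.250000
u = exp(sigma*sqrt(dt)) = 1.296930; d = 1/u = 0.771052
p = (exp((r-q)*dt) - d) / (u - d) = 0.452076
Discount per step: exp(-r*dt) = 0.991288
Stock lattice S(k, i) with i counting down-moves:
  k=0: S(0,0) = 11.2300
  k=1: S(1,0) = 14.5645; S(1,1) = 8.6589
  k=2: S(2,0) = 18.8892; S(2,1) = 11.2300; S(2,2) = 6.6765
  k=3: S(3,0) = 24.4979; S(3,1) = 14.5645; S(3,2) = 8.6589; S(3,3) = 5.1479
Terminal payoffs V(N, i) = max(S_T - K, 0):
  V(3,0) = 14.687934; V(3,1) = 4.754525; V(3,2) = 0.000000; V(3,3) = 0.000000
Backward induction: V(k, i) = exp(-r*dt) * [p * V(k+1, i) + (1-p) * V(k+1, i+1)]; then take max(V_cont, immediate exercise) for American.
  V(2,0) = exp(-r*dt) * [p*14.687934 + (1-p)*4.754525] = 9.164634; exercise = 9.079171; V(2,0) = max -> 9.164634
  V(2,1) = exp(-r*dt) * [p*4.754525 + (1-p)*0.000000] = 2.130679; exercise = 1.420000; V(2,1) = max -> 2.130679
  V(2,2) = exp(-r*dt) * [p*0.000000 + (1-p)*0.000000] = 0.000000; exercise = 0.000000; V(2,2) = max -> 0.000000
  V(1,0) = exp(-r*dt) * [p*9.164634 + (1-p)*2.130679] = 5.264293; exercise = 4.754525; V(1,0) = max -> 5.264293
  V(1,1) = exp(-r*dt) * [p*2.130679 + (1-p)*0.000000] = 0.954836; exercise = 0.000000; V(1,1) = max -> 0.954836
  V(0,0) = exp(-r*dt) * [p*5.264293 + (1-p)*0.954836] = 2.877746; exercise = 1.420000; V(0,0) = max -> 2.877746


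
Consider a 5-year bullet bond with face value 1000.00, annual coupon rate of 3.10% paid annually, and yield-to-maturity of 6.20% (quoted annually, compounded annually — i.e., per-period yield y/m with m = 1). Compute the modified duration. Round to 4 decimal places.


Answer: Modified duration = 4.4101

Derivation:
Coupon per period c = face * coupon_rate / m = 31.000000
Periods per year m = 1; per-period yield y/m = 0.062000
Number of cashflows N = 5
Cashflows (t years, CF_t, discount factor 1/(1+y/m)^(m*t), PV):
  t = 1.0000: CF_t = 31.000000, DF = 0.941620, PV = 29.190207
  t = 2.0000: CF_t = 31.000000, DF = 0.886647, PV = 27.486071
  t = 3.0000: CF_t = 31.000000, DF = 0.834885, PV = 25.881423
  t = 4.0000: CF_t = 31.000000, DF = 0.786144, PV = 24.370454
  t = 5.0000: CF_t = 1031.000000, DF = 0.740248, PV = 763.195993
Price P = sum_t PV_t = 870.124148
First compute Macaulay numerator sum_t t * PV_t:
  t * PV_t at t = 1.0000: 29.190207
  t * PV_t at t = 2.0000: 54.972142
  t * PV_t at t = 3.0000: 77.644268
  t * PV_t at t = 4.0000: 97.481818
  t * PV_t at t = 5.0000: 3815.979965
Macaulay duration D = 4075.268399 / 870.124148 = 4.683548
Modified duration = D / (1 + y/m) = 4.683548 / (1 + 0.062000) = 4.410121


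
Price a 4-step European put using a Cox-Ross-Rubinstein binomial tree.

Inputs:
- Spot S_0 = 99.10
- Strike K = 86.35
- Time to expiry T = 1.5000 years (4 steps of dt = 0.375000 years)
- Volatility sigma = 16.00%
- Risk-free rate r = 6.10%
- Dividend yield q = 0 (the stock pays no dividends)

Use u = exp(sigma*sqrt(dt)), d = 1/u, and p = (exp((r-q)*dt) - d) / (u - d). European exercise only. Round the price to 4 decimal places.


Answer: Price = V(0,0) = 1.1946

Derivation:
dt = T/N = 0.375000
u = exp(sigma*sqrt(dt)) = 1.102940; d = 1/u = 0.906667
p = (exp((r-q)*dt) - d) / (u - d) = 0.593415
Discount per step: exp(-r*dt) = 0.977385
Stock lattice S(k, i) with i counting down-moves:
  k=0: S(0,0) = 99.1000
  k=1: S(1,0) = 109.3014; S(1,1) = 89.8507
  k=2: S(2,0) = 120.5529; S(2,1) = 99.1000; S(2,2) = 81.4647
  k=3: S(3,0) = 132.9626; S(3,1) = 109.3014; S(3,2) = 89.8507; S(3,3) = 73.8614
  k=4: S(4,0) = 146.6499; S(4,1) = 120.5529; S(4,2) = 99.1000; S(4,3) = 81.4647; S(4,4) = 66.9677
Terminal payoffs V(N, i) = max(K - S_T, 0):
  V(4,0) = 0.000000; V(4,1) = 0.000000; V(4,2) = 0.000000; V(4,3) = 4.885262; V(4,4) = 19.382255
Backward induction: V(k, i) = exp(-r*dt) * [p * V(k+1, i) + (1-p) * V(k+1, i+1)].
  V(3,0) = exp(-r*dt) * [p*0.000000 + (1-p)*0.000000] = 0.000000
  V(3,1) = exp(-r*dt) * [p*0.000000 + (1-p)*0.000000] = 0.000000
  V(3,2) = exp(-r*dt) * [p*0.000000 + (1-p)*4.885262] = 1.941355
  V(3,3) = exp(-r*dt) * [p*4.885262 + (1-p)*19.382255] = 10.535742
  V(2,0) = exp(-r*dt) * [p*0.000000 + (1-p)*0.000000] = 0.000000
  V(2,1) = exp(-r*dt) * [p*0.000000 + (1-p)*1.941355] = 0.771475
  V(2,2) = exp(-r*dt) * [p*1.941355 + (1-p)*10.535742] = 5.312775
  V(1,0) = exp(-r*dt) * [p*0.000000 + (1-p)*0.771475] = 0.306577
  V(1,1) = exp(-r*dt) * [p*0.771475 + (1-p)*5.312775] = 2.558695
  V(0,0) = exp(-r*dt) * [p*0.306577 + (1-p)*2.558695] = 1.194613


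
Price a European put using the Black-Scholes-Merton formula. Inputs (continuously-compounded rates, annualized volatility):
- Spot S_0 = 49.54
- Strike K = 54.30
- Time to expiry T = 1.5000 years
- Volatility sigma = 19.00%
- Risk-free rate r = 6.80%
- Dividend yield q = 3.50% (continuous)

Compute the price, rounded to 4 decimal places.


Answer: Price = 5.5348

Derivation:
d1 = (ln(S/K) + (r - q + 0.5*sigma^2) * T) / (sigma * sqrt(T)) = -0.06518566
d2 = d1 - sigma * sqrt(T) = -0.29788719
exp(-rT) = 0.90302955; exp(-qT) = 0.94885432
P = K * exp(-rT) * N(-d2) - S_0 * exp(-qT) * N(-d1)
N(-d1) = 0.52598691; N(-d2) = 0.61710537
P = 54.3000 * 0.90302955 * 0.61710537 - 49.5400 * 0.94885432 * 0.52598691 = 5.5348


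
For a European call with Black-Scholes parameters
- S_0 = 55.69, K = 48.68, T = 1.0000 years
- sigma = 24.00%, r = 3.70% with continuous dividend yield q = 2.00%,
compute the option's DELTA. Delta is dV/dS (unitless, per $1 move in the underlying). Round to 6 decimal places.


d1 = 0.7513847062; d2 = 0.5113847062
phi(d1) = 0.3008245659; exp(-qT) = 0.9801986733; exp(-rT) = 0.9636761353
N(d1) = 0.7737894179
Delta = exp(-qT) * N(d1) = 0.9801986733 * 0.7737894179 = 0.758467

Answer: Delta = 0.758467


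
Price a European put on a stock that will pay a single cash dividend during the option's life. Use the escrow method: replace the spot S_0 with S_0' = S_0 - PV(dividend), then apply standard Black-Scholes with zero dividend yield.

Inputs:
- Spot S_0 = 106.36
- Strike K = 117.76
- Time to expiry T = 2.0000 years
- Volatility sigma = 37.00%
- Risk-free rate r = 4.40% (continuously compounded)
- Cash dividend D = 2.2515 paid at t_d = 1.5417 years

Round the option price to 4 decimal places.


PV(D) = D * exp(-r * t_d) = 2.2515 * 0.93441483 = 2.10383498
S_0' = S_0 - PV(D) = 106.3600 - 2.10383498 = 104.25616502
d1 = (ln(S_0'/K) + (r + sigma^2/2)*T) / (sigma*sqrt(T)) = 0.19703882
d2 = d1 - sigma*sqrt(T) = -0.32622020
exp(-rT) = 0.91576088
N(-d1) = 0.42189858; N(-d2) = 0.62787112
P = K * exp(-rT) * N(-d2) - S_0' * N(-d1) = 117.7600 * 0.91576088 * 0.62787112 - 104.25616502 * 0.42189858 = 23.7241

Answer: Price = 23.7241


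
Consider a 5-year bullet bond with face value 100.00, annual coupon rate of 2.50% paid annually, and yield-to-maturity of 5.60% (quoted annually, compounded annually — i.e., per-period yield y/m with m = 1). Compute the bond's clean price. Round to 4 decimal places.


Answer: Price = 86.7983

Derivation:
Coupon per period c = face * coupon_rate / m = 2.500000
Periods per year m = 1; per-period yield y/m = 0.056000
Number of cashflows N = 5
Cashflows (t years, CF_t, discount factor 1/(1+y/m)^(m*t), PV):
  t = 1.0000: CF_t = 2.500000, DF = 0.946970, PV = 2.367424
  t = 2.0000: CF_t = 2.500000, DF = 0.896752, PV = 2.241879
  t = 3.0000: CF_t = 2.500000, DF = 0.849197, PV = 2.122991
  t = 4.0000: CF_t = 2.500000, DF = 0.804163, PV = 2.010409
  t = 5.0000: CF_t = 102.500000, DF = 0.761518, PV = 78.055637
Price P = sum_t PV_t = 86.798341


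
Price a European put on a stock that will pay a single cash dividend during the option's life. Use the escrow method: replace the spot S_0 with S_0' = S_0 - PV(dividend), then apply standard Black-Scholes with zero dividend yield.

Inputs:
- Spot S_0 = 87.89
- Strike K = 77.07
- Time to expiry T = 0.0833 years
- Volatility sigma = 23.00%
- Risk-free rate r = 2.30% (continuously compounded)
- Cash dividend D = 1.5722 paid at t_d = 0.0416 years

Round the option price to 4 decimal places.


Answer: Price = 0.0905

Derivation:
PV(D) = D * exp(-r * t_d) = 1.5722 * 0.99904366 = 1.57069644
S_0' = S_0 - PV(D) = 87.8900 - 1.57069644 = 86.31930356
d1 = (ln(S_0'/K) + (r + sigma^2/2)*T) / (sigma*sqrt(T)) = 1.76943052
d2 = d1 - sigma*sqrt(T) = 1.70304852
exp(-rT) = 0.99808593
N(-d1) = 0.03841103; N(-d2) = 0.04427949
P = K * exp(-rT) * N(-d2) - S_0' * N(-d1) = 77.0700 * 0.99808593 * 0.04427949 - 86.31930356 * 0.03841103 = 0.0905


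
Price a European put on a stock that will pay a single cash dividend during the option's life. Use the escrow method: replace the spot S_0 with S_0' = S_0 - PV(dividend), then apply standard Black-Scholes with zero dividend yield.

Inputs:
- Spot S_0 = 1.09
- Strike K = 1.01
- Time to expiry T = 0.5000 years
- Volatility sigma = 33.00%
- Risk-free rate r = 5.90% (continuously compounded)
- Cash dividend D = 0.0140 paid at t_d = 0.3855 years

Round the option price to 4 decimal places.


PV(D) = D * exp(-r * t_d) = 0.0140 * 0.97751221 = 0.01368517
S_0' = S_0 - PV(D) = 1.0900 - 0.01368517 = 1.07631483
d1 = (ln(S_0'/K) + (r + sigma^2/2)*T) / (sigma*sqrt(T)) = 0.51562089
d2 = d1 - sigma*sqrt(T) = 0.28227566
exp(-rT) = 0.97093088
N(-d1) = 0.30305961; N(-d2) = 0.38886608
P = K * exp(-rT) * N(-d2) - S_0' * N(-d1) = 1.0100 * 0.97093088 * 0.38886608 - 1.07631483 * 0.30305961 = 0.0552

Answer: Price = 0.0552


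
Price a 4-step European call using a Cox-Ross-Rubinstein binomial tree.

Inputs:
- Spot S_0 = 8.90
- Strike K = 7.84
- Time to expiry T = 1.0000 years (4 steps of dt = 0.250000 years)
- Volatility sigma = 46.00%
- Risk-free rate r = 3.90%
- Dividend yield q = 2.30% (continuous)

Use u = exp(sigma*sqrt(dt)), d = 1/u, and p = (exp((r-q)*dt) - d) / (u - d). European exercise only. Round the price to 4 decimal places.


dt = T/N = 0.250000
u = exp(sigma*sqrt(dt)) = 1.258600; d = 1/u = 0.794534
p = (exp((r-q)*dt) - d) / (u - d) = 0.451389
Discount per step: exp(-r*dt) = 0.990297
Stock lattice S(k, i) with i counting down-moves:
  k=0: S(0,0) = 8.9000
  k=1: S(1,0) = 11.2015; S(1,1) = 7.0713
  k=2: S(2,0) = 14.0983; S(2,1) = 8.9000; S(2,2) = 5.6184
  k=3: S(3,0) = 17.7441; S(3,1) = 11.2015; S(3,2) = 7.0713; S(3,3) = 4.4640
  k=4: S(4,0) = 22.3327; S(4,1) = 14.0983; S(4,2) = 8.9000; S(4,3) = 5.6184; S(4,4) = 3.5468
Terminal payoffs V(N, i) = max(S_T - K, 0):
  V(4,0) = 14.492684; V(4,1) = 6.258258; V(4,2) = 1.060000; V(4,3) = 0.000000; V(4,4) = 0.000000
Backward induction: V(k, i) = exp(-r*dt) * [p * V(k+1, i) + (1-p) * V(k+1, i+1)].
  V(3,0) = exp(-r*dt) * [p*14.492684 + (1-p)*6.258258] = 9.878401
  V(3,1) = exp(-r*dt) * [p*6.258258 + (1-p)*1.060000] = 3.373385
  V(3,2) = exp(-r*dt) * [p*1.060000 + (1-p)*0.000000] = 0.473830
  V(3,3) = exp(-r*dt) * [p*0.000000 + (1-p)*0.000000] = 0.000000
  V(2,0) = exp(-r*dt) * [p*9.878401 + (1-p)*3.373385] = 6.248456
  V(2,1) = exp(-r*dt) * [p*3.373385 + (1-p)*0.473830] = 1.765360
  V(2,2) = exp(-r*dt) * [p*0.473830 + (1-p)*0.000000] = 0.211806
  V(1,0) = exp(-r*dt) * [p*6.248456 + (1-p)*1.765360] = 3.752217
  V(1,1) = exp(-r*dt) * [p*1.765360 + (1-p)*0.211806] = 0.904204
  V(0,0) = exp(-r*dt) * [p*3.752217 + (1-p)*0.904204] = 2.168519

Answer: Price = V(0,0) = 2.1685


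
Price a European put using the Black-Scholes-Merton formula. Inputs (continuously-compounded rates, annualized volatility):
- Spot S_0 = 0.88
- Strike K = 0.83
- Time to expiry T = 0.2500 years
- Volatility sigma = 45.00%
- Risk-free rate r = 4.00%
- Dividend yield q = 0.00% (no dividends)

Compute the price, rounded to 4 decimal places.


Answer: Price = 0.0506

Derivation:
d1 = (ln(S/K) + (r - q + 0.5*sigma^2) * T) / (sigma * sqrt(T)) = 0.41692759
d2 = d1 - sigma * sqrt(T) = 0.19192759
exp(-rT) = 0.99004983; exp(-qT) = 1.00000000
P = K * exp(-rT) * N(-d2) - S_0 * exp(-qT) * N(-d1)
N(-d1) = 0.33836569; N(-d2) = 0.42389946
P = 0.8300 * 0.99004983 * 0.42389946 - 0.8800 * 1.00000000 * 0.33836569 = 0.0506


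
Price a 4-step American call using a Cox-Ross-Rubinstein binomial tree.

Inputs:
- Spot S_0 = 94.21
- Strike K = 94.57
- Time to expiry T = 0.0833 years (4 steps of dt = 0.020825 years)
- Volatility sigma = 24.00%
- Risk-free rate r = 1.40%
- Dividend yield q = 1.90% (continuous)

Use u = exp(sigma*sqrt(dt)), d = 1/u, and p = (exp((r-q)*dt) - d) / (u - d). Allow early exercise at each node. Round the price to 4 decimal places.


dt = T/N = 0.020825
u = exp(sigma*sqrt(dt)) = 1.035241; d = 1/u = 0.965959
p = (exp((r-q)*dt) - d) / (u - d) = 0.489840
Discount per step: exp(-r*dt) = 0.999708
Stock lattice S(k, i) with i counting down-moves:
  k=0: S(0,0) = 94.2100
  k=1: S(1,0) = 97.5300; S(1,1) = 91.0030
  k=2: S(2,0) = 100.9671; S(2,1) = 94.2100; S(2,2) = 87.9051
  k=3: S(3,0) = 104.5252; S(3,1) = 97.5300; S(3,2) = 91.0030; S(3,3) = 84.9127
  k=4: S(4,0) = 108.2088; S(4,1) = 100.9671; S(4,2) = 94.2100; S(4,3) = 87.9051; S(4,4) = 82.0222
Terminal payoffs V(N, i) = max(S_T - K, 0):
  V(4,0) = 13.638799; V(4,1) = 6.397078; V(4,2) = 0.000000; V(4,3) = 0.000000; V(4,4) = 0.000000
Backward induction: V(k, i) = exp(-r*dt) * [p * V(k+1, i) + (1-p) * V(k+1, i+1)]; then take max(V_cont, immediate exercise) for American.
  V(3,0) = exp(-r*dt) * [p*13.638799 + (1-p)*6.397078] = 9.941460; exercise = 9.955242; V(3,0) = max -> 9.955242
  V(3,1) = exp(-r*dt) * [p*6.397078 + (1-p)*0.000000] = 3.132628; exercise = 2.960039; V(3,1) = max -> 3.132628
  V(3,2) = exp(-r*dt) * [p*0.000000 + (1-p)*0.000000] = 0.000000; exercise = 0.000000; V(3,2) = max -> 0.000000
  V(3,3) = exp(-r*dt) * [p*0.000000 + (1-p)*0.000000] = 0.000000; exercise = 0.000000; V(3,3) = max -> 0.000000
  V(2,0) = exp(-r*dt) * [p*9.955242 + (1-p)*3.132628] = 6.472727; exercise = 6.397078; V(2,0) = max -> 6.472727
  V(2,1) = exp(-r*dt) * [p*3.132628 + (1-p)*0.000000] = 1.534038; exercise = 0.000000; V(2,1) = max -> 1.534038
  V(2,2) = exp(-r*dt) * [p*0.000000 + (1-p)*0.000000] = 0.000000; exercise = 0.000000; V(2,2) = max -> 0.000000
  V(1,0) = exp(-r*dt) * [p*6.472727 + (1-p)*1.534038] = 3.952050; exercise = 2.960039; V(1,0) = max -> 3.952050
  V(1,1) = exp(-r*dt) * [p*1.534038 + (1-p)*0.000000] = 0.751213; exercise = 0.000000; V(1,1) = max -> 0.751213
  V(0,0) = exp(-r*dt) * [p*3.952050 + (1-p)*0.751213] = 2.318434; exercise = 0.000000; V(0,0) = max -> 2.318434

Answer: Price = V(0,0) = 2.3184


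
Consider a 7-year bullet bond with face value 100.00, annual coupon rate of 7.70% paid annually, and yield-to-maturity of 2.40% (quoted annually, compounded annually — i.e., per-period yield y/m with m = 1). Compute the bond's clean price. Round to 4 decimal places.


Coupon per period c = face * coupon_rate / m = 7.700000
Periods per year m = 1; per-period yield y/m = 0.024000
Number of cashflows N = 7
Cashflows (t years, CF_t, discount factor 1/(1+y/m)^(m*t), PV):
  t = 1.0000: CF_t = 7.700000, DF = 0.976562, PV = 7.519531
  t = 2.0000: CF_t = 7.700000, DF = 0.953674, PV = 7.343292
  t = 3.0000: CF_t = 7.700000, DF = 0.931323, PV = 7.171184
  t = 4.0000: CF_t = 7.700000, DF = 0.909495, PV = 7.003109
  t = 5.0000: CF_t = 7.700000, DF = 0.888178, PV = 6.838974
  t = 6.0000: CF_t = 7.700000, DF = 0.867362, PV = 6.678685
  t = 7.0000: CF_t = 107.700000, DF = 0.847033, PV = 91.225448
Price P = sum_t PV_t = 133.780224

Answer: Price = 133.7802


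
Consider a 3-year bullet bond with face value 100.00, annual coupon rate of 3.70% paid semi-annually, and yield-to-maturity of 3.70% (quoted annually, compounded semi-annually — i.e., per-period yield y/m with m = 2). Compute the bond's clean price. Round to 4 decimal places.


Answer: Price = 100.0000

Derivation:
Coupon per period c = face * coupon_rate / m = 1.850000
Periods per year m = 2; per-period yield y/m = 0.018500
Number of cashflows N = 6
Cashflows (t years, CF_t, discount factor 1/(1+y/m)^(m*t), PV):
  t = 0.5000: CF_t = 1.850000, DF = 0.981836, PV = 1.816397
  t = 1.0000: CF_t = 1.850000, DF = 0.964002, PV = 1.783404
  t = 1.5000: CF_t = 1.850000, DF = 0.946492, PV = 1.751010
  t = 2.0000: CF_t = 1.850000, DF = 0.929300, PV = 1.719205
  t = 2.5000: CF_t = 1.850000, DF = 0.912420, PV = 1.687977
  t = 3.0000: CF_t = 101.850000, DF = 0.895847, PV = 91.242008
Price P = sum_t PV_t = 100.000000


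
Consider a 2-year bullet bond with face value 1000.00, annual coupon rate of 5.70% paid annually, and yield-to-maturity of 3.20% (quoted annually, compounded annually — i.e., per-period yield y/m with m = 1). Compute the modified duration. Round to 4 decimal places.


Answer: Modified duration = 1.8869

Derivation:
Coupon per period c = face * coupon_rate / m = 57.000000
Periods per year m = 1; per-period yield y/m = 0.032000
Number of cashflows N = 2
Cashflows (t years, CF_t, discount factor 1/(1+y/m)^(m*t), PV):
  t = 1.0000: CF_t = 57.000000, DF = 0.968992, PV = 55.232558
  t = 2.0000: CF_t = 1057.000000, DF = 0.938946, PV = 992.465897
Price P = sum_t PV_t = 1047.698456
First compute Macaulay numerator sum_t t * PV_t:
  t * PV_t at t = 1.0000: 55.232558
  t * PV_t at t = 2.0000: 1984.931795
Macaulay duration D = 2040.164353 / 1047.698456 = 1.947282
Modified duration = D / (1 + y/m) = 1.947282 / (1 + 0.032000) = 1.886901


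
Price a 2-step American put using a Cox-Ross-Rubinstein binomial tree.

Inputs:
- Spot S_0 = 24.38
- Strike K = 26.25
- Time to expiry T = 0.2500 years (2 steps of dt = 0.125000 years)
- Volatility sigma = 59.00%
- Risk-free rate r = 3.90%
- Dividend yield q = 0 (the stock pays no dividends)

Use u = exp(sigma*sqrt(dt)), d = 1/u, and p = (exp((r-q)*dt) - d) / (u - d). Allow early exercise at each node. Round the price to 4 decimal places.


dt = T/N = 0.125000
u = exp(sigma*sqrt(dt)) = 1.231948; d = 1/u = 0.811723
p = (exp((r-q)*dt) - d) / (u - d) = 0.459668
Discount per step: exp(-r*dt) = 0.995137
Stock lattice S(k, i) with i counting down-moves:
  k=0: S(0,0) = 24.3800
  k=1: S(1,0) = 30.0349; S(1,1) = 19.7898
  k=2: S(2,0) = 37.0014; S(2,1) = 24.3800; S(2,2) = 16.0638
Terminal payoffs V(N, i) = max(K - S_T, 0):
  V(2,0) = 0.000000; V(2,1) = 1.870000; V(2,2) = 10.186171
Backward induction: V(k, i) = exp(-r*dt) * [p * V(k+1, i) + (1-p) * V(k+1, i+1)]; then take max(V_cont, immediate exercise) for American.
  V(1,0) = exp(-r*dt) * [p*0.000000 + (1-p)*1.870000] = 1.005506; exercise = 0.000000; V(1,0) = max -> 1.005506
  V(1,1) = exp(-r*dt) * [p*1.870000 + (1-p)*10.186171] = 6.332543; exercise = 6.460201; V(1,1) = max -> 6.460201
  V(0,0) = exp(-r*dt) * [p*1.005506 + (1-p)*6.460201] = 3.933627; exercise = 1.870000; V(0,0) = max -> 3.933627

Answer: Price = V(0,0) = 3.9336


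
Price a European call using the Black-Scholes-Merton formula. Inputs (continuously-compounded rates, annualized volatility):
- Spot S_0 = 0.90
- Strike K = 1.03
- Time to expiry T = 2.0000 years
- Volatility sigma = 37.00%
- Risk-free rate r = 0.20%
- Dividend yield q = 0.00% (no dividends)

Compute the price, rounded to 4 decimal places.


Answer: Price = 0.1418

Derivation:
d1 = (ln(S/K) + (r - q + 0.5*sigma^2) * T) / (sigma * sqrt(T)) = 0.01142968
d2 = d1 - sigma * sqrt(T) = -0.51182934
exp(-rT) = 0.99600799; exp(-qT) = 1.00000000
C = S_0 * exp(-qT) * N(d1) - K * exp(-rT) * N(d2)
N(d1) = 0.50455968; N(d2) = 0.30438523
C = 0.9000 * 1.00000000 * 0.50455968 - 1.0300 * 0.99600799 * 0.30438523 = 0.1418


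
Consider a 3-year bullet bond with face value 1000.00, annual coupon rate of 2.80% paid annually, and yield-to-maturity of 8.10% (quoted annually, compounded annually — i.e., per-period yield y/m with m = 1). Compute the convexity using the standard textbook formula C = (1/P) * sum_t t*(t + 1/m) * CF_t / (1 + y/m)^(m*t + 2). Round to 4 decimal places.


Coupon per period c = face * coupon_rate / m = 28.000000
Periods per year m = 1; per-period yield y/m = 0.081000
Number of cashflows N = 3
Cashflows (t years, CF_t, discount factor 1/(1+y/m)^(m*t), PV):
  t = 1.0000: CF_t = 28.000000, DF = 0.925069, PV = 25.901943
  t = 2.0000: CF_t = 28.000000, DF = 0.855753, PV = 23.961094
  t = 3.0000: CF_t = 1028.000000, DF = 0.791631, PV = 813.796903
Price P = sum_t PV_t = 863.659940
Convexity numerator sum_t t*(t + 1/m) * CF_t / (1+y/m)^(m*t + 2):
  t = 1.0000: term = 44.331349
  t = 2.0000: term = 123.028720
  t = 3.0000: term = 8356.913192
Convexity = (1/P) * sum = 8524.273261 / 863.659940 = 9.869942

Answer: Convexity = 9.8699


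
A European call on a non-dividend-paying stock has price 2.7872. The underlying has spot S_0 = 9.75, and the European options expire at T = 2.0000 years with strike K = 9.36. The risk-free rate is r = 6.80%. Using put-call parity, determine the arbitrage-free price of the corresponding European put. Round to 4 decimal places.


Answer: Put price = 1.2070

Derivation:
Put-call parity: C - P = S_0 * exp(-qT) - K * exp(-rT).
S_0 * exp(-qT) = 9.7500 * 1.00000000 = 9.75000000
K * exp(-rT) = 9.3600 * 0.87284263 = 8.16980704
P = C - S*exp(-qT) + K*exp(-rT)
P = 2.7872 - 9.75000000 + 8.16980704 = 1.2070


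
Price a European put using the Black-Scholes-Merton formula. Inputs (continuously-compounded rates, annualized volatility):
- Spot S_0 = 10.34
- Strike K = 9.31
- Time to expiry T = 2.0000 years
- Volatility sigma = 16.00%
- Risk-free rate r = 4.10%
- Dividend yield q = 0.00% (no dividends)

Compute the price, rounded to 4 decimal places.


d1 = (ln(S/K) + (r - q + 0.5*sigma^2) * T) / (sigma * sqrt(T)) = 0.93926221
d2 = d1 - sigma * sqrt(T) = 0.71298804
exp(-rT) = 0.92127196; exp(-qT) = 1.00000000
P = K * exp(-rT) * N(-d2) - S_0 * exp(-qT) * N(-d1)
N(-d1) = 0.17379807; N(-d2) = 0.23792658
P = 9.3100 * 0.92127196 * 0.23792658 - 10.3400 * 1.00000000 * 0.17379807 = 0.2436

Answer: Price = 0.2436


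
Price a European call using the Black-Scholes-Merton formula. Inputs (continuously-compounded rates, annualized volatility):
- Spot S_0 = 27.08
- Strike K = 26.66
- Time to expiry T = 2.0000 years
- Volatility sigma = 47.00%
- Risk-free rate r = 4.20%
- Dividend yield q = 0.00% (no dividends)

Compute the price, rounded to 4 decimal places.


d1 = (ln(S/K) + (r - q + 0.5*sigma^2) * T) / (sigma * sqrt(T)) = 0.48223348
d2 = d1 - sigma * sqrt(T) = -0.18244689
exp(-rT) = 0.91943126; exp(-qT) = 1.00000000
C = S_0 * exp(-qT) * N(d1) - K * exp(-rT) * N(d2)
N(d1) = 0.68517995; N(d2) = 0.42761602
C = 27.0800 * 1.00000000 * 0.68517995 - 26.6600 * 0.91943126 * 0.42761602 = 8.0729

Answer: Price = 8.0729


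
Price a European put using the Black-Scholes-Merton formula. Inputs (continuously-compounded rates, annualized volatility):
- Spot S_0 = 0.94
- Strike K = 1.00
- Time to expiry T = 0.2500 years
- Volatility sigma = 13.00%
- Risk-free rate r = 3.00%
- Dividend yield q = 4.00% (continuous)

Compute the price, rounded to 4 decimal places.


d1 = (ln(S/K) + (r - q + 0.5*sigma^2) * T) / (sigma * sqrt(T)) = -0.95789083
d2 = d1 - sigma * sqrt(T) = -1.02289083
exp(-rT) = 0.99252805; exp(-qT) = 0.99004983
P = K * exp(-rT) * N(-d2) - S_0 * exp(-qT) * N(-d1)
N(-d1) = 0.83094109; N(-d2) = 0.84682027
P = 1.0000 * 0.99252805 * 0.84682027 - 0.9400 * 0.99004983 * 0.83094109 = 0.0672

Answer: Price = 0.0672


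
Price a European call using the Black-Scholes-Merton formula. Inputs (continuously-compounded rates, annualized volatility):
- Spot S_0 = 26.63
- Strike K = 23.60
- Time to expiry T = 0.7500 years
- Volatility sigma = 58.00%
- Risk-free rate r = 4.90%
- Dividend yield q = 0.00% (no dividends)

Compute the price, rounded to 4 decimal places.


Answer: Price = 7.0699

Derivation:
d1 = (ln(S/K) + (r - q + 0.5*sigma^2) * T) / (sigma * sqrt(T)) = 0.56479128
d2 = d1 - sigma * sqrt(T) = 0.06249655
exp(-rT) = 0.96391708; exp(-qT) = 1.00000000
C = S_0 * exp(-qT) * N(d1) - K * exp(-rT) * N(d2)
N(d1) = 0.71389213; N(d2) = 0.52491630
C = 26.6300 * 1.00000000 * 0.71389213 - 23.6000 * 0.96391708 * 0.52491630 = 7.0699


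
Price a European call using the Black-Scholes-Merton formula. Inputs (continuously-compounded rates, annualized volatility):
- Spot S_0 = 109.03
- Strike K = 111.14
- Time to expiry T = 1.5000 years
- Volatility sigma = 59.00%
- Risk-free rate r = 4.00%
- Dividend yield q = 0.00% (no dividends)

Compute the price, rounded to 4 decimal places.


Answer: Price = 32.3719

Derivation:
d1 = (ln(S/K) + (r - q + 0.5*sigma^2) * T) / (sigma * sqrt(T)) = 0.41780740
d2 = d1 - sigma * sqrt(T) = -0.30479208
exp(-rT) = 0.94176453; exp(-qT) = 1.00000000
C = S_0 * exp(-qT) * N(d1) - K * exp(-rT) * N(d2)
N(d1) = 0.66195603; N(d2) = 0.38026226
C = 109.0300 * 1.00000000 * 0.66195603 - 111.1400 * 0.94176453 * 0.38026226 = 32.3719


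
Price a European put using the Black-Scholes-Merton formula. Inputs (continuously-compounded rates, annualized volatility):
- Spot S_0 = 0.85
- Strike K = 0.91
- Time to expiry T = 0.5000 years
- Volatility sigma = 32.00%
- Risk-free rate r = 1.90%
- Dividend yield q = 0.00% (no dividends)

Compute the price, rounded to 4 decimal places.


d1 = (ln(S/K) + (r - q + 0.5*sigma^2) * T) / (sigma * sqrt(T)) = -0.14631918
d2 = d1 - sigma * sqrt(T) = -0.37259335
exp(-rT) = 0.99054498; exp(-qT) = 1.00000000
P = K * exp(-rT) * N(-d2) - S_0 * exp(-qT) * N(-d1)
N(-d1) = 0.55816529; N(-d2) = 0.64527444
P = 0.9100 * 0.99054498 * 0.64527444 - 0.8500 * 1.00000000 * 0.55816529 = 0.1072

Answer: Price = 0.1072


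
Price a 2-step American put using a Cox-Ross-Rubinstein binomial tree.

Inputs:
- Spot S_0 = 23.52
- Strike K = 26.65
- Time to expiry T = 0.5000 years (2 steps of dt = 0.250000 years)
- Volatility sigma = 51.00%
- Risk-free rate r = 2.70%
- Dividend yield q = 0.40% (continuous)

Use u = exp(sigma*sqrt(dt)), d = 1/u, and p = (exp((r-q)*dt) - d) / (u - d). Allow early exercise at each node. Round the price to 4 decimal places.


Answer: Price = V(0,0) = 5.3842

Derivation:
dt = T/N = 0.250000
u = exp(sigma*sqrt(dt)) = 1.290462; d = 1/u = 0.774916
p = (exp((r-q)*dt) - d) / (u - d) = 0.447779
Discount per step: exp(-r*dt) = 0.993273
Stock lattice S(k, i) with i counting down-moves:
  k=0: S(0,0) = 23.5200
  k=1: S(1,0) = 30.3517; S(1,1) = 18.2260
  k=2: S(2,0) = 39.1676; S(2,1) = 23.5200; S(2,2) = 14.1237
Terminal payoffs V(N, i) = max(K - S_T, 0):
  V(2,0) = 0.000000; V(2,1) = 3.130000; V(2,2) = 12.526344
Backward induction: V(k, i) = exp(-r*dt) * [p * V(k+1, i) + (1-p) * V(k+1, i+1)]; then take max(V_cont, immediate exercise) for American.
  V(1,0) = exp(-r*dt) * [p*0.000000 + (1-p)*3.130000] = 1.716825; exercise = 0.000000; V(1,0) = max -> 1.716825
  V(1,1) = exp(-r*dt) * [p*3.130000 + (1-p)*12.526344] = 8.262899; exercise = 8.423964; V(1,1) = max -> 8.423964
  V(0,0) = exp(-r*dt) * [p*1.716825 + (1-p)*8.423964] = 5.384185; exercise = 3.130000; V(0,0) = max -> 5.384185
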